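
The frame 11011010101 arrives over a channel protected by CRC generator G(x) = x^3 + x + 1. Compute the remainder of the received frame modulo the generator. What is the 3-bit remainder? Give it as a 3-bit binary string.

Modulo-2 division of 11011010101 by 1011:
  pos 0: 1101 XOR 1011 = 0110
  pos 1: 1101 XOR 1011 = 0110
  pos 2: 1100 XOR 1011 = 0111
  pos 3: 1111 XOR 1011 = 0100
  pos 4: 1000 XOR 1011 = 0011
  pos 6: 1110 XOR 1011 = 0101
  pos 7: 1011 XOR 1011 = 0000
Remainder = 000 (zero — the frame passes the CRC check).

000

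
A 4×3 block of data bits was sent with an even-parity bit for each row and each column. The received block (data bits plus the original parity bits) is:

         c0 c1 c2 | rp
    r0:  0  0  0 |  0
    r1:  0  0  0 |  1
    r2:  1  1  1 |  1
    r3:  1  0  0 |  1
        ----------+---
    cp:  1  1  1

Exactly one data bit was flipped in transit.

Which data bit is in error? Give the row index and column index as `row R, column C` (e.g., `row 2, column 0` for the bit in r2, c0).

Recompute each row's even parity and compare to rp:
  r0: data parity 0, sent rp 0 → ok
  r1: data parity 0, sent rp 1 → mismatch
  r2: data parity 1, sent rp 1 → ok
  r3: data parity 1, sent rp 1 → ok
Recompute each column's even parity and compare to cp:
  c0: data parity 0, sent cp 1 → mismatch
  c1: data parity 1, sent cp 1 → ok
  c2: data parity 1, sent cp 1 → ok
Exactly one row (r1) and one column (c0) fail → the flipped bit is at their intersection.

row 1, column 0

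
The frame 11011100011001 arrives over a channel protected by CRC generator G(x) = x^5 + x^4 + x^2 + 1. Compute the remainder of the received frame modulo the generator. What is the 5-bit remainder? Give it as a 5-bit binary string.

Modulo-2 division of 11011100011001 by 110101:
  pos 0: 110111 XOR 110101 = 000010
  pos 4: 100001 XOR 110101 = 010100
  pos 5: 101001 XOR 110101 = 011100
  pos 6: 111000 XOR 110101 = 001101
  pos 8: 110101 XOR 110101 = 000000
Remainder = 00000 (zero — the frame passes the CRC check).

00000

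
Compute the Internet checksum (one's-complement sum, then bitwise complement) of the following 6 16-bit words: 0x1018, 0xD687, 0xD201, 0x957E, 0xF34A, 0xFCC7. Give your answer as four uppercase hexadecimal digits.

One's-complement addition (fold any carry out of bit 15 back into bit 0):
  0x1018 + 0xD687 = 0x0E69F
  0xE69F + 0xD201 = 0x1B8A0 → wrap carry → 0xB8A1
  0xB8A1 + 0x957E = 0x14E1F → wrap carry → 0x4E20
  0x4E20 + 0xF34A = 0x1416A → wrap carry → 0x416B
  0x416B + 0xFCC7 = 0x13E32 → wrap carry → 0x3E33
One's-complement sum = 0x3E33.
Checksum = ~0x3E33 & 0xFFFF = 0xC1CC.

C1CC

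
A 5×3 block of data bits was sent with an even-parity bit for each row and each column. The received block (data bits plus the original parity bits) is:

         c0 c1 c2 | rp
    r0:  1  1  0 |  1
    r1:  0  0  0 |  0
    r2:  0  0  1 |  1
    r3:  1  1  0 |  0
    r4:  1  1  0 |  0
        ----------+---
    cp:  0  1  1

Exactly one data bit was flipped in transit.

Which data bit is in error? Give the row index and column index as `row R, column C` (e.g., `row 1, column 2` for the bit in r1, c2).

row 0, column 0

Recompute each row's even parity and compare to rp:
  r0: data parity 0, sent rp 1 → mismatch
  r1: data parity 0, sent rp 0 → ok
  r2: data parity 1, sent rp 1 → ok
  r3: data parity 0, sent rp 0 → ok
  r4: data parity 0, sent rp 0 → ok
Recompute each column's even parity and compare to cp:
  c0: data parity 1, sent cp 0 → mismatch
  c1: data parity 1, sent cp 1 → ok
  c2: data parity 1, sent cp 1 → ok
Exactly one row (r0) and one column (c0) fail → the flipped bit is at their intersection.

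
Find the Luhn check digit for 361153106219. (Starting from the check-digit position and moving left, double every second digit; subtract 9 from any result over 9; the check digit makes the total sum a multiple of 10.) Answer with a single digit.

9

Partial digits right→left: 9 1 2 6 0 1 3 5 1 1 6 3
Double every second digit counting from the check-digit position (so the 1st, 3rd, 5th, ... of the partial from the right).
  doubled (with −9 where >9): 9 4 0 6 2 3 → sum 24
  kept as-is: 1 6 1 5 1 3 → sum 17
Total = 24 + 17 = 41.
Check digit = (10 − (41 mod 10)) mod 10 = 9.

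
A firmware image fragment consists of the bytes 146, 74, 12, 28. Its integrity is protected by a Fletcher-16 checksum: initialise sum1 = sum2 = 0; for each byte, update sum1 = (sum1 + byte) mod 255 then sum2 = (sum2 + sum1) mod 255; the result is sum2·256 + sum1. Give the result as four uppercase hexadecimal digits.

Running sums (mod 255):
  after byte 0 (146): sum1=146, sum2=146
  after byte 1 (74): sum1=220, sum2=111
  after byte 2 (12): sum1=232, sum2=88
  after byte 3 (28): sum1=5, sum2=93
Checksum = sum2·256 + sum1 = 93·256 + 5 = 23813 = 0x5D05.

5D05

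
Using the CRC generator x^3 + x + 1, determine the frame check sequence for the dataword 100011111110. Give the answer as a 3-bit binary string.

Append 3 zeros: 100011111110000. Divide by 1011 (XOR where the leading bit is 1):
  pos 0: 1000 XOR 1011 = 0011
  pos 2: 1111 XOR 1011 = 0100
  pos 3: 1001 XOR 1011 = 0010
  pos 5: 1011 XOR 1011 = 0000
  pos 9: 1100 XOR 1011 = 0111
  pos 10: 1110 XOR 1011 = 0101
  pos 11: 1010 XOR 1011 = 0001
Remainder (last 3 bits) = 001. This is the CRC / FCS.

001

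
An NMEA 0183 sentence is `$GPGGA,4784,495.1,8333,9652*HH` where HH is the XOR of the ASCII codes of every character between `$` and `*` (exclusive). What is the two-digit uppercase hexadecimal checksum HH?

7D

XOR the ASCII codes of the payload characters:
  'G' = 0x47 → acc = 0x47
  'P' = 0x50 → acc = 0x17
  'G' = 0x47 → acc = 0x50
  'G' = 0x47 → acc = 0x17
  'A' = 0x41 → acc = 0x56
  ',' = 0x2C → acc = 0x7A
  '4' = 0x34 → acc = 0x4E
  '7' = 0x37 → acc = 0x79
  '8' = 0x38 → acc = 0x41
  '4' = 0x34 → acc = 0x75
  ',' = 0x2C → acc = 0x59
  '4' = 0x34 → acc = 0x6D
  '9' = 0x39 → acc = 0x54
  '5' = 0x35 → acc = 0x61
  '.' = 0x2E → acc = 0x4F
  '1' = 0x31 → acc = 0x7E
  ',' = 0x2C → acc = 0x52
  '8' = 0x38 → acc = 0x6A
  '3' = 0x33 → acc = 0x59
  '3' = 0x33 → acc = 0x6A
  '3' = 0x33 → acc = 0x59
  ',' = 0x2C → acc = 0x75
  '9' = 0x39 → acc = 0x4C
  '6' = 0x36 → acc = 0x7A
  '5' = 0x35 → acc = 0x4F
  '2' = 0x32 → acc = 0x7D
Checksum = 0x7D.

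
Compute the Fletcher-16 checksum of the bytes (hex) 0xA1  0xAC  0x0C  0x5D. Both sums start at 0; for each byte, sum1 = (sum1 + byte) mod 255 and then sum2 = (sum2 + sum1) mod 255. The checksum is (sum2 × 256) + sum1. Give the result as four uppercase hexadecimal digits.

02B7

Running sums (mod 255):
  after byte 0 (0xA1): sum1=161, sum2=161
  after byte 1 (0xAC): sum1=78, sum2=239
  after byte 2 (0x0C): sum1=90, sum2=74
  after byte 3 (0x5D): sum1=183, sum2=2
Checksum = sum2·256 + sum1 = 2·256 + 183 = 695 = 0x02B7.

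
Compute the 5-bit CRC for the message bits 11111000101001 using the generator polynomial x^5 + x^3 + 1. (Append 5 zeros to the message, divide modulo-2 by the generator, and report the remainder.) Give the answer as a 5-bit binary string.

Append 5 zeros: 1111100010100100000. Divide by 101001 (XOR where the leading bit is 1):
  pos 0: 111110 XOR 101001 = 010111
  pos 1: 101110 XOR 101001 = 000111
  pos 4: 111010 XOR 101001 = 010011
  pos 5: 100111 XOR 101001 = 001110
  pos 7: 111000 XOR 101001 = 010001
  pos 8: 100011 XOR 101001 = 001010
  pos 10: 101000 XOR 101001 = 000001
Remainder (last 5 bits) = 01000. This is the CRC / FCS.

01000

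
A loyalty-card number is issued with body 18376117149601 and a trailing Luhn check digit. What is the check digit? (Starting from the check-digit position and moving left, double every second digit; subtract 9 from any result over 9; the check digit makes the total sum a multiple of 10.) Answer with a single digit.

7

Partial digits right→left: 1 0 6 9 4 1 7 1 1 6 7 3 8 1
Double every second digit counting from the check-digit position (so the 1st, 3rd, 5th, ... of the partial from the right).
  doubled (with −9 where >9): 2 3 8 5 2 5 7 → sum 32
  kept as-is: 0 9 1 1 6 3 1 → sum 21
Total = 32 + 21 = 53.
Check digit = (10 − (53 mod 10)) mod 10 = 7.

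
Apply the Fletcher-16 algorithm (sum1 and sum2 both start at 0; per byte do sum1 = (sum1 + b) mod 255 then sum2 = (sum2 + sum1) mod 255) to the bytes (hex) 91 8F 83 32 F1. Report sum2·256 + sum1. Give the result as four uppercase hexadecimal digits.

Running sums (mod 255):
  after byte 0 (91): sum1=145, sum2=145
  after byte 1 (8F): sum1=33, sum2=178
  after byte 2 (83): sum1=164, sum2=87
  after byte 3 (32): sum1=214, sum2=46
  after byte 4 (F1): sum1=200, sum2=246
Checksum = sum2·256 + sum1 = 246·256 + 200 = 63176 = 0xF6C8.

F6C8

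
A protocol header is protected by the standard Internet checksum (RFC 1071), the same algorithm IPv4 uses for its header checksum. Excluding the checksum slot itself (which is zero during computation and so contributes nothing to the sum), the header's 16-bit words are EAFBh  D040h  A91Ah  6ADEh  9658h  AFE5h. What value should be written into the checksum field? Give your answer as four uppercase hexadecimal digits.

EA8B

One's-complement addition (fold any carry out of bit 15 back into bit 0):
  0xEAFB + 0xD040 = 0x1BB3B → wrap carry → 0xBB3C
  0xBB3C + 0xA91A = 0x16456 → wrap carry → 0x6457
  0x6457 + 0x6ADE = 0x0CF35
  0xCF35 + 0x9658 = 0x1658D → wrap carry → 0x658E
  0x658E + 0xAFE5 = 0x11573 → wrap carry → 0x1574
One's-complement sum = 0x1574.
Checksum = ~0x1574 & 0xFFFF = 0xEA8B.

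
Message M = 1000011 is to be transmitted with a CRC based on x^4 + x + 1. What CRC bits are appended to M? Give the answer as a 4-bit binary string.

0010

Append 4 zeros: 10000110000. Divide by 10011 (XOR where the leading bit is 1):
  pos 0: 10000 XOR 10011 = 00011
  pos 3: 11110 XOR 10011 = 01101
  pos 4: 11010 XOR 10011 = 01001
  pos 5: 10010 XOR 10011 = 00001
Remainder (last 4 bits) = 0010. This is the CRC / FCS.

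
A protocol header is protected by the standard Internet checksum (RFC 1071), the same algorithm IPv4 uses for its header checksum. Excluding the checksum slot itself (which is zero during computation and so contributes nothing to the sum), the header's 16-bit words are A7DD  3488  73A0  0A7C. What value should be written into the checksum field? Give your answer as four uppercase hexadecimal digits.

A57D

One's-complement addition (fold any carry out of bit 15 back into bit 0):
  0xA7DD + 0x3488 = 0x0DC65
  0xDC65 + 0x73A0 = 0x15005 → wrap carry → 0x5006
  0x5006 + 0x0A7C = 0x05A82
One's-complement sum = 0x5A82.
Checksum = ~0x5A82 & 0xFFFF = 0xA57D.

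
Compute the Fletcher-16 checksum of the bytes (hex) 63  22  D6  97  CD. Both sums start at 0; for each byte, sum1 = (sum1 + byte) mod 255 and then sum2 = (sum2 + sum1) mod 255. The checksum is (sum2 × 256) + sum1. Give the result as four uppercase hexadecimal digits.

Running sums (mod 255):
  after byte 0 (63): sum1=99, sum2=99
  after byte 1 (22): sum1=133, sum2=232
  after byte 2 (D6): sum1=92, sum2=69
  after byte 3 (97): sum1=243, sum2=57
  after byte 4 (CD): sum1=193, sum2=250
Checksum = sum2·256 + sum1 = 250·256 + 193 = 64193 = 0xFAC1.

FAC1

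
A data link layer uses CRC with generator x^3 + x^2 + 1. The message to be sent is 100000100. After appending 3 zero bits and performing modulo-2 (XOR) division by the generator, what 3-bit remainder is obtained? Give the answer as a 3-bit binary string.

100

Append 3 zeros: 100000100000. Divide by 1101 (XOR where the leading bit is 1):
  pos 0: 1000 XOR 1101 = 0101
  pos 1: 1010 XOR 1101 = 0111
  pos 2: 1110 XOR 1101 = 0011
  pos 4: 1110 XOR 1101 = 0011
  pos 6: 1100 XOR 1101 = 0001
Remainder (last 3 bits) = 100. This is the CRC / FCS.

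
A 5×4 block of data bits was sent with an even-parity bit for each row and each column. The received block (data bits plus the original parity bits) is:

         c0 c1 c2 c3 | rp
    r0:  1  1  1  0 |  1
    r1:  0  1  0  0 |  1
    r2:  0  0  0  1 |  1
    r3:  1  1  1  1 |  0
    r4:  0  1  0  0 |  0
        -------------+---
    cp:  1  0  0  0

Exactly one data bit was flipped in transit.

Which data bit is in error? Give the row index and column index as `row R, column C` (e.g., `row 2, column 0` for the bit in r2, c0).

row 4, column 0

Recompute each row's even parity and compare to rp:
  r0: data parity 1, sent rp 1 → ok
  r1: data parity 1, sent rp 1 → ok
  r2: data parity 1, sent rp 1 → ok
  r3: data parity 0, sent rp 0 → ok
  r4: data parity 1, sent rp 0 → mismatch
Recompute each column's even parity and compare to cp:
  c0: data parity 0, sent cp 1 → mismatch
  c1: data parity 0, sent cp 0 → ok
  c2: data parity 0, sent cp 0 → ok
  c3: data parity 0, sent cp 0 → ok
Exactly one row (r4) and one column (c0) fail → the flipped bit is at their intersection.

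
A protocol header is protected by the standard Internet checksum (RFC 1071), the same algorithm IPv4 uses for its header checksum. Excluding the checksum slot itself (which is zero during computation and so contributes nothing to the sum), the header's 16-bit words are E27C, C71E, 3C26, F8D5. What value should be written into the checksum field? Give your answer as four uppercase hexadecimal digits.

2168

One's-complement addition (fold any carry out of bit 15 back into bit 0):
  0xE27C + 0xC71E = 0x1A99A → wrap carry → 0xA99B
  0xA99B + 0x3C26 = 0x0E5C1
  0xE5C1 + 0xF8D5 = 0x1DE96 → wrap carry → 0xDE97
One's-complement sum = 0xDE97.
Checksum = ~0xDE97 & 0xFFFF = 0x2168.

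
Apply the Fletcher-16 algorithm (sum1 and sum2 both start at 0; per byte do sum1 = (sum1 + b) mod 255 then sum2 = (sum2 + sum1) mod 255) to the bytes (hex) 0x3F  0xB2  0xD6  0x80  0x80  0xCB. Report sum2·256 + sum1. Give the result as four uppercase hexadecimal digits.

A295

Running sums (mod 255):
  after byte 0 (0x3F): sum1=63, sum2=63
  after byte 1 (0xB2): sum1=241, sum2=49
  after byte 2 (0xD6): sum1=200, sum2=249
  after byte 3 (0x80): sum1=73, sum2=67
  after byte 4 (0x80): sum1=201, sum2=13
  after byte 5 (0xCB): sum1=149, sum2=162
Checksum = sum2·256 + sum1 = 162·256 + 149 = 41621 = 0xA295.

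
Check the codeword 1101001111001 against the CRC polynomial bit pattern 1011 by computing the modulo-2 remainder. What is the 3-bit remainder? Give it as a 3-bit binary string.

Modulo-2 division of 1101001111001 by 1011:
  pos 0: 1101 XOR 1011 = 0110
  pos 1: 1100 XOR 1011 = 0111
  pos 2: 1110 XOR 1011 = 0101
  pos 3: 1011 XOR 1011 = 0000
  pos 7: 1110 XOR 1011 = 0101
  pos 8: 1010 XOR 1011 = 0001
Remainder = 011 (nonzero — an error is detected).

011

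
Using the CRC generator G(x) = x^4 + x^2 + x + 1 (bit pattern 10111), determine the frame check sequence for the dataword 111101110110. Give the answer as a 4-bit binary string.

Append 4 zeros: 1111011101100000. Divide by 10111 (XOR where the leading bit is 1):
  pos 0: 11110 XOR 10111 = 01001
  pos 1: 10011 XOR 10111 = 00100
  pos 3: 10011 XOR 10111 = 00100
  pos 5: 10001 XOR 10111 = 00110
  pos 7: 11010 XOR 10111 = 01101
  pos 8: 11010 XOR 10111 = 01101
  pos 9: 11010 XOR 10111 = 01101
  pos 10: 11010 XOR 10111 = 01101
  pos 11: 11010 XOR 10111 = 01101
Remainder (last 4 bits) = 1101. This is the CRC / FCS.

1101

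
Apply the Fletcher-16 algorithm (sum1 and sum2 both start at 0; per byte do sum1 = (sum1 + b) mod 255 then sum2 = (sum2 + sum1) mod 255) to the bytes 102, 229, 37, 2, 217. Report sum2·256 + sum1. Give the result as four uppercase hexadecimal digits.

Running sums (mod 255):
  after byte 0 (102): sum1=102, sum2=102
  after byte 1 (229): sum1=76, sum2=178
  after byte 2 (37): sum1=113, sum2=36
  after byte 3 (2): sum1=115, sum2=151
  after byte 4 (217): sum1=77, sum2=228
Checksum = sum2·256 + sum1 = 228·256 + 77 = 58445 = 0xE44D.

E44D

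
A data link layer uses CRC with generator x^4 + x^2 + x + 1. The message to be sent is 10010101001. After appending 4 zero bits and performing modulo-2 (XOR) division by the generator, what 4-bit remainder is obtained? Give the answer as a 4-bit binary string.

0100

Append 4 zeros: 100101010010000. Divide by 10111 (XOR where the leading bit is 1):
  pos 0: 10010 XOR 10111 = 00101
  pos 2: 10110 XOR 10111 = 00001
  pos 6: 11001 XOR 10111 = 01110
  pos 7: 11100 XOR 10111 = 01011
  pos 8: 10110 XOR 10111 = 00001
Remainder (last 4 bits) = 0100. This is the CRC / FCS.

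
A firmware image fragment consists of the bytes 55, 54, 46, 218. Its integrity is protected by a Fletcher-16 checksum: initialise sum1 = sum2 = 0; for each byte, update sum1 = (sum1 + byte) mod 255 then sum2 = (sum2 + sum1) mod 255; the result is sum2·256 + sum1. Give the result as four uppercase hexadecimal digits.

Running sums (mod 255):
  after byte 0 (55): sum1=55, sum2=55
  after byte 1 (54): sum1=109, sum2=164
  after byte 2 (46): sum1=155, sum2=64
  after byte 3 (218): sum1=118, sum2=182
Checksum = sum2·256 + sum1 = 182·256 + 118 = 46710 = 0xB676.

B676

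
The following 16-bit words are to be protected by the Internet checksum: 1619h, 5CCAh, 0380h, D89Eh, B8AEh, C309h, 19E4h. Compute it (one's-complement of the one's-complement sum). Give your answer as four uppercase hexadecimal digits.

1B61

One's-complement addition (fold any carry out of bit 15 back into bit 0):
  0x1619 + 0x5CCA = 0x072E3
  0x72E3 + 0x0380 = 0x07663
  0x7663 + 0xD89E = 0x14F01 → wrap carry → 0x4F02
  0x4F02 + 0xB8AE = 0x107B0 → wrap carry → 0x07B1
  0x07B1 + 0xC309 = 0x0CABA
  0xCABA + 0x19E4 = 0x0E49E
One's-complement sum = 0xE49E.
Checksum = ~0xE49E & 0xFFFF = 0x1B61.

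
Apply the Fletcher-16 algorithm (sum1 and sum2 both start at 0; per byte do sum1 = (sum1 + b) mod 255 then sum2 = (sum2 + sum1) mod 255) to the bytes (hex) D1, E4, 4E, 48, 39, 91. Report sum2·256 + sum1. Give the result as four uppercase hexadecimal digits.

7918

Running sums (mod 255):
  after byte 0 (D1): sum1=209, sum2=209
  after byte 1 (E4): sum1=182, sum2=136
  after byte 2 (4E): sum1=5, sum2=141
  after byte 3 (48): sum1=77, sum2=218
  after byte 4 (39): sum1=134, sum2=97
  after byte 5 (91): sum1=24, sum2=121
Checksum = sum2·256 + sum1 = 121·256 + 24 = 31000 = 0x7918.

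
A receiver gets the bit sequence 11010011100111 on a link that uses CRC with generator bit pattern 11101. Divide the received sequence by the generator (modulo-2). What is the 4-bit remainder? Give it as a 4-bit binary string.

Modulo-2 division of 11010011100111 by 11101:
  pos 0: 11010 XOR 11101 = 00111
  pos 2: 11101 XOR 11101 = 00000
  pos 7: 11001 XOR 11101 = 00100
  pos 9: 10011 XOR 11101 = 01110
Remainder = 1110 (nonzero — an error is detected).

1110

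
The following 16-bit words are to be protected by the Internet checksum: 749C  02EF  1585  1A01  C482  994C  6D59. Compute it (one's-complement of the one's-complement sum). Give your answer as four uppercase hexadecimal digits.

8DC5

One's-complement addition (fold any carry out of bit 15 back into bit 0):
  0x749C + 0x02EF = 0x0778B
  0x778B + 0x1585 = 0x08D10
  0x8D10 + 0x1A01 = 0x0A711
  0xA711 + 0xC482 = 0x16B93 → wrap carry → 0x6B94
  0x6B94 + 0x994C = 0x104E0 → wrap carry → 0x04E1
  0x04E1 + 0x6D59 = 0x0723A
One's-complement sum = 0x723A.
Checksum = ~0x723A & 0xFFFF = 0x8DC5.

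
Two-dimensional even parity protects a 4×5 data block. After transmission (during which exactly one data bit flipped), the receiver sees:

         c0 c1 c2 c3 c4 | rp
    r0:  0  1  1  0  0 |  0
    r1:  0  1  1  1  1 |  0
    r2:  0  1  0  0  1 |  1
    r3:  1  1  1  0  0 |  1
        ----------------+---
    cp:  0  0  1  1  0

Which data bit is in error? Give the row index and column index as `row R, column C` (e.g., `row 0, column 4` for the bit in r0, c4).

Recompute each row's even parity and compare to rp:
  r0: data parity 0, sent rp 0 → ok
  r1: data parity 0, sent rp 0 → ok
  r2: data parity 0, sent rp 1 → mismatch
  r3: data parity 1, sent rp 1 → ok
Recompute each column's even parity and compare to cp:
  c0: data parity 1, sent cp 0 → mismatch
  c1: data parity 0, sent cp 0 → ok
  c2: data parity 1, sent cp 1 → ok
  c3: data parity 1, sent cp 1 → ok
  c4: data parity 0, sent cp 0 → ok
Exactly one row (r2) and one column (c0) fail → the flipped bit is at their intersection.

row 2, column 0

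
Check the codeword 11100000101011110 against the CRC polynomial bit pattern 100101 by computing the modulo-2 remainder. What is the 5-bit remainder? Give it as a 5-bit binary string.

00000

Modulo-2 division of 11100000101011110 by 100101:
  pos 0: 111000 XOR 100101 = 011101
  pos 1: 111010 XOR 100101 = 011111
  pos 2: 111110 XOR 100101 = 011011
  pos 3: 110111 XOR 100101 = 010010
  pos 4: 100100 XOR 100101 = 000001
  pos 9: 110111 XOR 100101 = 010010
  pos 10: 100101 XOR 100101 = 000000
Remainder = 00000 (zero — the frame passes the CRC check).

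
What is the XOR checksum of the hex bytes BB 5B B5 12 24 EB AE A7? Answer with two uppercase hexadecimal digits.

XOR the bytes together:
  start with 0xBB
  0xBB ⊕ 0x5B = 0xE0
  0xE0 ⊕ 0xB5 = 0x55
  0x55 ⊕ 0x12 = 0x47
  0x47 ⊕ 0x24 = 0x63
  0x63 ⊕ 0xEB = 0x88
  0x88 ⊕ 0xAE = 0x26
  0x26 ⊕ 0xA7 = 0x81

81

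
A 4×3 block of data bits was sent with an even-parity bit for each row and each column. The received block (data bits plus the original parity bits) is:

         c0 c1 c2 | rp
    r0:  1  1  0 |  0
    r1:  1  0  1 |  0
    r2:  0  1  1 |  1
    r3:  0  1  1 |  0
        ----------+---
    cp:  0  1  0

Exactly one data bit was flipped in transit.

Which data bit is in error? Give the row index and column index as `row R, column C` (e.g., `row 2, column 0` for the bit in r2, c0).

row 2, column 2

Recompute each row's even parity and compare to rp:
  r0: data parity 0, sent rp 0 → ok
  r1: data parity 0, sent rp 0 → ok
  r2: data parity 0, sent rp 1 → mismatch
  r3: data parity 0, sent rp 0 → ok
Recompute each column's even parity and compare to cp:
  c0: data parity 0, sent cp 0 → ok
  c1: data parity 1, sent cp 1 → ok
  c2: data parity 1, sent cp 0 → mismatch
Exactly one row (r2) and one column (c2) fail → the flipped bit is at their intersection.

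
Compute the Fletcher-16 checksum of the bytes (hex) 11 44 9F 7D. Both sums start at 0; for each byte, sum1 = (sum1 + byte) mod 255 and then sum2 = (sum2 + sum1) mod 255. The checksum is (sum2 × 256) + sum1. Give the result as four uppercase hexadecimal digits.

CD72

Running sums (mod 255):
  after byte 0 (11): sum1=17, sum2=17
  after byte 1 (44): sum1=85, sum2=102
  after byte 2 (9F): sum1=244, sum2=91
  after byte 3 (7D): sum1=114, sum2=205
Checksum = sum2·256 + sum1 = 205·256 + 114 = 52594 = 0xCD72.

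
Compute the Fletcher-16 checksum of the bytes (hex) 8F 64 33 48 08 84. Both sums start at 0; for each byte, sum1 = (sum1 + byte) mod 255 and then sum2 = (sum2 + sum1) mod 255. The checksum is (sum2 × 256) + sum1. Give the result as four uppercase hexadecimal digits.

Running sums (mod 255):
  after byte 0 (8F): sum1=143, sum2=143
  after byte 1 (64): sum1=243, sum2=131
  after byte 2 (33): sum1=39, sum2=170
  after byte 3 (48): sum1=111, sum2=26
  after byte 4 (08): sum1=119, sum2=145
  after byte 5 (84): sum1=251, sum2=141
Checksum = sum2·256 + sum1 = 141·256 + 251 = 36347 = 0x8DFB.

8DFB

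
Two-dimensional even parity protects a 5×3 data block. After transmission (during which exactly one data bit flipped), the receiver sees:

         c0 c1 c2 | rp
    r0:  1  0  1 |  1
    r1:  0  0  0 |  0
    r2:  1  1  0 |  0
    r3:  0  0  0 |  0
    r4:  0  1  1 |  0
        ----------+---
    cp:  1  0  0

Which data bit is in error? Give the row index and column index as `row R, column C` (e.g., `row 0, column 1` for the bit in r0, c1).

Recompute each row's even parity and compare to rp:
  r0: data parity 0, sent rp 1 → mismatch
  r1: data parity 0, sent rp 0 → ok
  r2: data parity 0, sent rp 0 → ok
  r3: data parity 0, sent rp 0 → ok
  r4: data parity 0, sent rp 0 → ok
Recompute each column's even parity and compare to cp:
  c0: data parity 0, sent cp 1 → mismatch
  c1: data parity 0, sent cp 0 → ok
  c2: data parity 0, sent cp 0 → ok
Exactly one row (r0) and one column (c0) fail → the flipped bit is at their intersection.

row 0, column 0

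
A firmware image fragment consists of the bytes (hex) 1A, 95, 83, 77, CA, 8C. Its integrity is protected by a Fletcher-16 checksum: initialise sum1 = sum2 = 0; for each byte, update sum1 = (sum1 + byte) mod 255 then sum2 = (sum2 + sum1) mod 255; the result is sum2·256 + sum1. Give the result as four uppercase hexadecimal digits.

Running sums (mod 255):
  after byte 0 (1A): sum1=26, sum2=26
  after byte 1 (95): sum1=175, sum2=201
  after byte 2 (83): sum1=51, sum2=252
  after byte 3 (77): sum1=170, sum2=167
  after byte 4 (CA): sum1=117, sum2=29
  after byte 5 (8C): sum1=2, sum2=31
Checksum = sum2·256 + sum1 = 31·256 + 2 = 7938 = 0x1F02.

1F02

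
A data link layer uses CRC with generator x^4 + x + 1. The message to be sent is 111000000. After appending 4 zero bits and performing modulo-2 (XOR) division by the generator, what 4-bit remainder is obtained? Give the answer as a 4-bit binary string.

Append 4 zeros: 1110000000000. Divide by 10011 (XOR where the leading bit is 1):
  pos 0: 11100 XOR 10011 = 01111
  pos 1: 11110 XOR 10011 = 01101
  pos 2: 11010 XOR 10011 = 01001
  pos 3: 10010 XOR 10011 = 00001
  pos 7: 10000 XOR 10011 = 00011
Remainder (last 4 bits) = 0110. This is the CRC / FCS.

0110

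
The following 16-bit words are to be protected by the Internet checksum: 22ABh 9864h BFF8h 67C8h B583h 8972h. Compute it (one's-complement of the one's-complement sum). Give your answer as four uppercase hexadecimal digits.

DE38

One's-complement addition (fold any carry out of bit 15 back into bit 0):
  0x22AB + 0x9864 = 0x0BB0F
  0xBB0F + 0xBFF8 = 0x17B07 → wrap carry → 0x7B08
  0x7B08 + 0x67C8 = 0x0E2D0
  0xE2D0 + 0xB583 = 0x19853 → wrap carry → 0x9854
  0x9854 + 0x8972 = 0x121C6 → wrap carry → 0x21C7
One's-complement sum = 0x21C7.
Checksum = ~0x21C7 & 0xFFFF = 0xDE38.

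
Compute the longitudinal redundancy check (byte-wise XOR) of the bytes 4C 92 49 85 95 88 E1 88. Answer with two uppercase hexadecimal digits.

XOR the bytes together:
  start with 0x4C
  0x4C ⊕ 0x92 = 0xDE
  0xDE ⊕ 0x49 = 0x97
  0x97 ⊕ 0x85 = 0x12
  0x12 ⊕ 0x95 = 0x87
  0x87 ⊕ 0x88 = 0x0F
  0x0F ⊕ 0xE1 = 0xEE
  0xEE ⊕ 0x88 = 0x66

66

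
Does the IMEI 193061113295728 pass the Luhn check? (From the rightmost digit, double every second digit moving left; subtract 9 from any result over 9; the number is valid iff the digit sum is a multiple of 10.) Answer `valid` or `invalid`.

From the right, keep odd positions and double even positions (subtract 9 from any doubled value over 9):
  doubled (positions 2,4,...): 4 1 4 2 2 0 9 → sum 22
  kept (positions 1,3,...): 8 7 9 3 1 6 3 1 → sum 38
Total = 60.
60 mod 10 = 0, so the number is valid.

valid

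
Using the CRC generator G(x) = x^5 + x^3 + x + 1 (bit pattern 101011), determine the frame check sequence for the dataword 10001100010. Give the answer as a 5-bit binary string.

01001

Append 5 zeros: 1000110001000000. Divide by 101011 (XOR where the leading bit is 1):
  pos 0: 100011 XOR 101011 = 001000
  pos 2: 100000 XOR 101011 = 001011
  pos 4: 101101 XOR 101011 = 000110
  pos 7: 110000 XOR 101011 = 011011
  pos 8: 110110 XOR 101011 = 011101
  pos 9: 111010 XOR 101011 = 010001
  pos 10: 100010 XOR 101011 = 001001
Remainder (last 5 bits) = 01001. This is the CRC / FCS.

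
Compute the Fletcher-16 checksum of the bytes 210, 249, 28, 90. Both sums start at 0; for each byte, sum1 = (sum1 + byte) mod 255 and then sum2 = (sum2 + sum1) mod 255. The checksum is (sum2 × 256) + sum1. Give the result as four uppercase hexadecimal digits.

Running sums (mod 255):
  after byte 0 (210): sum1=210, sum2=210
  after byte 1 (249): sum1=204, sum2=159
  after byte 2 (28): sum1=232, sum2=136
  after byte 3 (90): sum1=67, sum2=203
Checksum = sum2·256 + sum1 = 203·256 + 67 = 52035 = 0xCB43.

CB43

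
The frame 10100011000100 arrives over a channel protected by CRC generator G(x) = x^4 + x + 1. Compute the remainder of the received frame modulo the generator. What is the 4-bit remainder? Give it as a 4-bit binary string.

0000

Modulo-2 division of 10100011000100 by 10011:
  pos 0: 10100 XOR 10011 = 00111
  pos 2: 11101 XOR 10011 = 01110
  pos 3: 11101 XOR 10011 = 01110
  pos 4: 11100 XOR 10011 = 01111
  pos 5: 11110 XOR 10011 = 01101
  pos 6: 11010 XOR 10011 = 01001
  pos 7: 10011 XOR 10011 = 00000
Remainder = 0000 (zero — the frame passes the CRC check).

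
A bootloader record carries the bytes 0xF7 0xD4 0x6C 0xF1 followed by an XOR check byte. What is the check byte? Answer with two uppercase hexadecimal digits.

XOR the bytes together:
  start with 0xF7
  0xF7 ⊕ 0xD4 = 0x23
  0x23 ⊕ 0x6C = 0x4F
  0x4F ⊕ 0xF1 = 0xBE

BE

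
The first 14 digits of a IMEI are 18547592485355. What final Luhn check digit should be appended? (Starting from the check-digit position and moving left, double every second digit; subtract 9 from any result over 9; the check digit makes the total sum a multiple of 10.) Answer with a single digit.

Partial digits right→left: 5 5 3 5 8 4 2 9 5 7 4 5 8 1
Double every second digit counting from the check-digit position (so the 1st, 3rd, 5th, ... of the partial from the right).
  doubled (with −9 where >9): 1 6 7 4 1 8 7 → sum 34
  kept as-is: 5 5 4 9 7 5 1 → sum 36
Total = 34 + 36 = 70.
Check digit = (10 − (70 mod 10)) mod 10 = 0.

0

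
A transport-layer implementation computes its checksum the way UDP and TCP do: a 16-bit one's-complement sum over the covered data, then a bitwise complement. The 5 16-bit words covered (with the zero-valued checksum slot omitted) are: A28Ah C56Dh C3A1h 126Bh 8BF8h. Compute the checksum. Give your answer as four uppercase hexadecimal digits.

3602

One's-complement addition (fold any carry out of bit 15 back into bit 0):
  0xA28A + 0xC56D = 0x167F7 → wrap carry → 0x67F8
  0x67F8 + 0xC3A1 = 0x12B99 → wrap carry → 0x2B9A
  0x2B9A + 0x126B = 0x03E05
  0x3E05 + 0x8BF8 = 0x0C9FD
One's-complement sum = 0xC9FD.
Checksum = ~0xC9FD & 0xFFFF = 0x3602.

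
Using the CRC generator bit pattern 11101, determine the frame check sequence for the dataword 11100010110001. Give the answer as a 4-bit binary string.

Append 4 zeros: 111000101100010000. Divide by 11101 (XOR where the leading bit is 1):
  pos 0: 11100 XOR 11101 = 00001
  pos 4: 10101 XOR 11101 = 01000
  pos 5: 10001 XOR 11101 = 01100
  pos 6: 11000 XOR 11101 = 00101
  pos 8: 10100 XOR 11101 = 01001
  pos 9: 10011 XOR 11101 = 01110
  pos 10: 11100 XOR 11101 = 00001
Remainder (last 4 bits) = 1000. This is the CRC / FCS.

1000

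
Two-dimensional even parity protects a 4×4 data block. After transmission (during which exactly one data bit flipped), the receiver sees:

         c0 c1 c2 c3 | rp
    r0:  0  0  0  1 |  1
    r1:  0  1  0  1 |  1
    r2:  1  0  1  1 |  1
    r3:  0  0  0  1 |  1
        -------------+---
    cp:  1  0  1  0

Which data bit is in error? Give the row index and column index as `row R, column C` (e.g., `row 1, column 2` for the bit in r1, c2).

Recompute each row's even parity and compare to rp:
  r0: data parity 1, sent rp 1 → ok
  r1: data parity 0, sent rp 1 → mismatch
  r2: data parity 1, sent rp 1 → ok
  r3: data parity 1, sent rp 1 → ok
Recompute each column's even parity and compare to cp:
  c0: data parity 1, sent cp 1 → ok
  c1: data parity 1, sent cp 0 → mismatch
  c2: data parity 1, sent cp 1 → ok
  c3: data parity 0, sent cp 0 → ok
Exactly one row (r1) and one column (c1) fail → the flipped bit is at their intersection.

row 1, column 1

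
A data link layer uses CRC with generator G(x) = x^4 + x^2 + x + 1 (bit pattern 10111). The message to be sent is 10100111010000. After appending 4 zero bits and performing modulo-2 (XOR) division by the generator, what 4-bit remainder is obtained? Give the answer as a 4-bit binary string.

Append 4 zeros: 101001110100000000. Divide by 10111 (XOR where the leading bit is 1):
  pos 0: 10100 XOR 10111 = 00011
  pos 3: 11111 XOR 10111 = 01000
  pos 4: 10000 XOR 10111 = 00111
  pos 6: 11110 XOR 10111 = 01001
  pos 7: 10010 XOR 10111 = 00101
  pos 9: 10100 XOR 10111 = 00011
  pos 12: 11000 XOR 10111 = 01111
  pos 13: 11110 XOR 10111 = 01001
Remainder (last 4 bits) = 1001. This is the CRC / FCS.

1001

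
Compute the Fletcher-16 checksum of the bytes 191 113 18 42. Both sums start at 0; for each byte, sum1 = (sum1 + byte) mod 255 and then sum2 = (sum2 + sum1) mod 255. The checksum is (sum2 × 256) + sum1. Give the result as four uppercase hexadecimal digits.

A16D

Running sums (mod 255):
  after byte 0 (191): sum1=191, sum2=191
  after byte 1 (113): sum1=49, sum2=240
  after byte 2 (18): sum1=67, sum2=52
  after byte 3 (42): sum1=109, sum2=161
Checksum = sum2·256 + sum1 = 161·256 + 109 = 41325 = 0xA16D.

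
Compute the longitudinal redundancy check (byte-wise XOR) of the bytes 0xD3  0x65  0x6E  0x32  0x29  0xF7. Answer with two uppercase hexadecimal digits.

XOR the bytes together:
  start with 0xD3
  0xD3 ⊕ 0x65 = 0xB6
  0xB6 ⊕ 0x6E = 0xD8
  0xD8 ⊕ 0x32 = 0xEA
  0xEA ⊕ 0x29 = 0xC3
  0xC3 ⊕ 0xF7 = 0x34

34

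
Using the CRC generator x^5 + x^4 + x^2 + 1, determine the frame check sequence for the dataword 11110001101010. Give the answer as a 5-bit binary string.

Append 5 zeros: 1111000110101000000. Divide by 110101 (XOR where the leading bit is 1):
  pos 0: 111100 XOR 110101 = 001001
  pos 2: 100101 XOR 110101 = 010000
  pos 3: 100001 XOR 110101 = 010100
  pos 4: 101000 XOR 110101 = 011101
  pos 5: 111011 XOR 110101 = 001110
  pos 7: 111001 XOR 110101 = 001100
  pos 9: 110000 XOR 110101 = 000101
  pos 12: 101000 XOR 110101 = 011101
  pos 13: 111010 XOR 110101 = 001111
Remainder (last 5 bits) = 01111. This is the CRC / FCS.

01111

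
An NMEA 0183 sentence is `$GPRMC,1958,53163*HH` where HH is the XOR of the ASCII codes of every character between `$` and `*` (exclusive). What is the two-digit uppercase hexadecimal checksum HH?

XOR the ASCII codes of the payload characters:
  'G' = 0x47 → acc = 0x47
  'P' = 0x50 → acc = 0x17
  'R' = 0x52 → acc = 0x45
  'M' = 0x4D → acc = 0x08
  'C' = 0x43 → acc = 0x4B
  ',' = 0x2C → acc = 0x67
  '1' = 0x31 → acc = 0x56
  '9' = 0x39 → acc = 0x6F
  '5' = 0x35 → acc = 0x5A
  '8' = 0x38 → acc = 0x62
  ',' = 0x2C → acc = 0x4E
  '5' = 0x35 → acc = 0x7B
  '3' = 0x33 → acc = 0x48
  '1' = 0x31 → acc = 0x79
  '6' = 0x36 → acc = 0x4F
  '3' = 0x33 → acc = 0x7C
Checksum = 0x7C.

7C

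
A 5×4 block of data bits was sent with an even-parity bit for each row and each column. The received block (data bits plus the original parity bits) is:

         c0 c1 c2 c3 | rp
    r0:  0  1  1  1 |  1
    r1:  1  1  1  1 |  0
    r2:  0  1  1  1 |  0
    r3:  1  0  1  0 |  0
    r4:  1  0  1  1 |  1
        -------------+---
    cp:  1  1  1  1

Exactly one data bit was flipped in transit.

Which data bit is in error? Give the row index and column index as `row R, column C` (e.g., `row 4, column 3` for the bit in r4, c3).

row 2, column 3

Recompute each row's even parity and compare to rp:
  r0: data parity 1, sent rp 1 → ok
  r1: data parity 0, sent rp 0 → ok
  r2: data parity 1, sent rp 0 → mismatch
  r3: data parity 0, sent rp 0 → ok
  r4: data parity 1, sent rp 1 → ok
Recompute each column's even parity and compare to cp:
  c0: data parity 1, sent cp 1 → ok
  c1: data parity 1, sent cp 1 → ok
  c2: data parity 1, sent cp 1 → ok
  c3: data parity 0, sent cp 1 → mismatch
Exactly one row (r2) and one column (c3) fail → the flipped bit is at their intersection.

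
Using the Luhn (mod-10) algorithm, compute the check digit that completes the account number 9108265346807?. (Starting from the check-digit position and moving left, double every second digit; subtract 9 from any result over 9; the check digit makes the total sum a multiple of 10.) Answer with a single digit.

2

Partial digits right→left: 7 0 8 6 4 3 5 6 2 8 0 1 9
Double every second digit counting from the check-digit position (so the 1st, 3rd, 5th, ... of the partial from the right).
  doubled (with −9 where >9): 5 7 8 1 4 0 9 → sum 34
  kept as-is: 0 6 3 6 8 1 → sum 24
Total = 34 + 24 = 58.
Check digit = (10 − (58 mod 10)) mod 10 = 2.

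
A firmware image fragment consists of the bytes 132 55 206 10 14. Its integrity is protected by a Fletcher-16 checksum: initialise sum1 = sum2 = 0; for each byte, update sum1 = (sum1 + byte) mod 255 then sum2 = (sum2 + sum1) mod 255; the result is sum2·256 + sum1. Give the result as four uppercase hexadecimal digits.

Running sums (mod 255):
  after byte 0 (132): sum1=132, sum2=132
  after byte 1 (55): sum1=187, sum2=64
  after byte 2 (206): sum1=138, sum2=202
  after byte 3 (10): sum1=148, sum2=95
  after byte 4 (14): sum1=162, sum2=2
Checksum = sum2·256 + sum1 = 2·256 + 162 = 674 = 0x02A2.

02A2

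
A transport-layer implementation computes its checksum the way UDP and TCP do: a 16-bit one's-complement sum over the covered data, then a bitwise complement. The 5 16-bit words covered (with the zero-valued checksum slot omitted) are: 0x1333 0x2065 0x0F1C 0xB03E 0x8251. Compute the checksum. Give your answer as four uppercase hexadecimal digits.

8ABB

One's-complement addition (fold any carry out of bit 15 back into bit 0):
  0x1333 + 0x2065 = 0x03398
  0x3398 + 0x0F1C = 0x042B4
  0x42B4 + 0xB03E = 0x0F2F2
  0xF2F2 + 0x8251 = 0x17543 → wrap carry → 0x7544
One's-complement sum = 0x7544.
Checksum = ~0x7544 & 0xFFFF = 0x8ABB.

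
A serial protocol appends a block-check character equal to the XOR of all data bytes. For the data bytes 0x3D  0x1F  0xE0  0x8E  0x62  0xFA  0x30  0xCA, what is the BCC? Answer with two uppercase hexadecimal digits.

2E

XOR the bytes together:
  start with 0x3D
  0x3D ⊕ 0x1F = 0x22
  0x22 ⊕ 0xE0 = 0xC2
  0xC2 ⊕ 0x8E = 0x4C
  0x4C ⊕ 0x62 = 0x2E
  0x2E ⊕ 0xFA = 0xD4
  0xD4 ⊕ 0x30 = 0xE4
  0xE4 ⊕ 0xCA = 0x2E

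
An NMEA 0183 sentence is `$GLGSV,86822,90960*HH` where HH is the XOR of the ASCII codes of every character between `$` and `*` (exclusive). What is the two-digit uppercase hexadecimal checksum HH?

XOR the ASCII codes of the payload characters:
  'G' = 0x47 → acc = 0x47
  'L' = 0x4C → acc = 0x0B
  'G' = 0x47 → acc = 0x4C
  'S' = 0x53 → acc = 0x1F
  'V' = 0x56 → acc = 0x49
  ',' = 0x2C → acc = 0x65
  '8' = 0x38 → acc = 0x5D
  '6' = 0x36 → acc = 0x6B
  '8' = 0x38 → acc = 0x53
  '2' = 0x32 → acc = 0x61
  '2' = 0x32 → acc = 0x53
  ',' = 0x2C → acc = 0x7F
  '9' = 0x39 → acc = 0x46
  '0' = 0x30 → acc = 0x76
  '9' = 0x39 → acc = 0x4F
  '6' = 0x36 → acc = 0x79
  '0' = 0x30 → acc = 0x49
Checksum = 0x49.

49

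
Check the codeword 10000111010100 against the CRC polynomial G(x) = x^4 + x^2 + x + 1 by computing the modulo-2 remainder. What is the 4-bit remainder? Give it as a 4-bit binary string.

0000

Modulo-2 division of 10000111010100 by 10111:
  pos 0: 10000 XOR 10111 = 00111
  pos 2: 11111 XOR 10111 = 01000
  pos 3: 10001 XOR 10111 = 00110
  pos 5: 11001 XOR 10111 = 01110
  pos 6: 11100 XOR 10111 = 01011
  pos 7: 10111 XOR 10111 = 00000
Remainder = 0000 (zero — the frame passes the CRC check).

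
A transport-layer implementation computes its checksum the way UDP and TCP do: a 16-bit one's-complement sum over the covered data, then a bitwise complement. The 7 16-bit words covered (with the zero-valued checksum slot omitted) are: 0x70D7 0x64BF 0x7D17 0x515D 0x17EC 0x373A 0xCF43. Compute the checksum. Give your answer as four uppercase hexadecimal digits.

3D8A

One's-complement addition (fold any carry out of bit 15 back into bit 0):
  0x70D7 + 0x64BF = 0x0D596
  0xD596 + 0x7D17 = 0x152AD → wrap carry → 0x52AE
  0x52AE + 0x515D = 0x0A40B
  0xA40B + 0x17EC = 0x0BBF7
  0xBBF7 + 0x373A = 0x0F331
  0xF331 + 0xCF43 = 0x1C274 → wrap carry → 0xC275
One's-complement sum = 0xC275.
Checksum = ~0xC275 & 0xFFFF = 0x3D8A.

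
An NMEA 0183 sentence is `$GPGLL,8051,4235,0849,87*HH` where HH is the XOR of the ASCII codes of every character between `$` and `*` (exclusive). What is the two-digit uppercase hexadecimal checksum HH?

56

XOR the ASCII codes of the payload characters:
  'G' = 0x47 → acc = 0x47
  'P' = 0x50 → acc = 0x17
  'G' = 0x47 → acc = 0x50
  'L' = 0x4C → acc = 0x1C
  'L' = 0x4C → acc = 0x50
  ',' = 0x2C → acc = 0x7C
  '8' = 0x38 → acc = 0x44
  '0' = 0x30 → acc = 0x74
  '5' = 0x35 → acc = 0x41
  '1' = 0x31 → acc = 0x70
  ',' = 0x2C → acc = 0x5C
  '4' = 0x34 → acc = 0x68
  '2' = 0x32 → acc = 0x5A
  '3' = 0x33 → acc = 0x69
  '5' = 0x35 → acc = 0x5C
  ',' = 0x2C → acc = 0x70
  '0' = 0x30 → acc = 0x40
  '8' = 0x38 → acc = 0x78
  '4' = 0x34 → acc = 0x4C
  '9' = 0x39 → acc = 0x75
  ',' = 0x2C → acc = 0x59
  '8' = 0x38 → acc = 0x61
  '7' = 0x37 → acc = 0x56
Checksum = 0x56.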